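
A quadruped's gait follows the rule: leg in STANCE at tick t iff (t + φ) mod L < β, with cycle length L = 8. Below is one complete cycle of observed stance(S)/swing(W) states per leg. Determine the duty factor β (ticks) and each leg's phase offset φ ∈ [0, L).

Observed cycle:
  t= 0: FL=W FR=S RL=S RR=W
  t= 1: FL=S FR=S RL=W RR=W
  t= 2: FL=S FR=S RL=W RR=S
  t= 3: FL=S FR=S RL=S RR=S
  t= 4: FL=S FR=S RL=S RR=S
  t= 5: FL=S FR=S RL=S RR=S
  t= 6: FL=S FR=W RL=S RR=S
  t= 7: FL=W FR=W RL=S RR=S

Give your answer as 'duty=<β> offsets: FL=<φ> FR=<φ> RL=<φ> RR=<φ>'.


duty=6 offsets: FL=7 FR=0 RL=5 RR=6

duty β = stance ticks per leg = 6
FL: stance ticks = 6; W→S at t=1 → φ=7
FR: stance ticks = 6; W→S at t=0 → φ=0
RL: stance ticks = 6; W→S at t=3 → φ=5
RR: stance ticks = 6; W→S at t=2 → φ=6


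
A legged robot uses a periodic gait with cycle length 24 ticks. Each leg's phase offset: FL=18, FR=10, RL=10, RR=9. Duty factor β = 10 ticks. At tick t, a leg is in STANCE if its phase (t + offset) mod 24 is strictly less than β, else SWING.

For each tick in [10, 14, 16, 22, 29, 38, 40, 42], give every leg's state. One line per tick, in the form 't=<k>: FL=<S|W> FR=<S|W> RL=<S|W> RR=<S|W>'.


t=10: FL=S FR=W RL=W RR=W
t=14: FL=S FR=S RL=S RR=W
t=16: FL=W FR=S RL=S RR=S
t=22: FL=W FR=S RL=S RR=S
t=29: FL=W FR=W RL=W RR=W
t=38: FL=S FR=S RL=S RR=W
t=40: FL=W FR=S RL=S RR=S
t=42: FL=W FR=S RL=S RR=S

t=10: phase=(4,20,20,19) vs β=10 → FL=S FR=W RL=W RR=W
t=14: phase=(8,0,0,23) vs β=10 → FL=S FR=S RL=S RR=W
t=16: phase=(10,2,2,1) vs β=10 → FL=W FR=S RL=S RR=S
t=22: phase=(16,8,8,7) vs β=10 → FL=W FR=S RL=S RR=S
t=29: phase=(23,15,15,14) vs β=10 → FL=W FR=W RL=W RR=W
t=38: phase=(8,0,0,23) vs β=10 → FL=S FR=S RL=S RR=W
t=40: phase=(10,2,2,1) vs β=10 → FL=W FR=S RL=S RR=S
t=42: phase=(12,4,4,3) vs β=10 → FL=W FR=S RL=S RR=S


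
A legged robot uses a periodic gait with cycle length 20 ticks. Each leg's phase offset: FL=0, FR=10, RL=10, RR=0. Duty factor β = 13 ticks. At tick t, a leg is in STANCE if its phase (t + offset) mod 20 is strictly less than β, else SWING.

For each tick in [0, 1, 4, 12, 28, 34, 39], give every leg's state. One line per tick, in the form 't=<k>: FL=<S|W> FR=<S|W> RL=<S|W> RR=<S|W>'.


t=0: FL=S FR=S RL=S RR=S
t=1: FL=S FR=S RL=S RR=S
t=4: FL=S FR=W RL=W RR=S
t=12: FL=S FR=S RL=S RR=S
t=28: FL=S FR=W RL=W RR=S
t=34: FL=W FR=S RL=S RR=W
t=39: FL=W FR=S RL=S RR=W

t=0: phase=(0,10,10,0) vs β=13 → FL=S FR=S RL=S RR=S
t=1: phase=(1,11,11,1) vs β=13 → FL=S FR=S RL=S RR=S
t=4: phase=(4,14,14,4) vs β=13 → FL=S FR=W RL=W RR=S
t=12: phase=(12,2,2,12) vs β=13 → FL=S FR=S RL=S RR=S
t=28: phase=(8,18,18,8) vs β=13 → FL=S FR=W RL=W RR=S
t=34: phase=(14,4,4,14) vs β=13 → FL=W FR=S RL=S RR=W
t=39: phase=(19,9,9,19) vs β=13 → FL=W FR=S RL=S RR=W


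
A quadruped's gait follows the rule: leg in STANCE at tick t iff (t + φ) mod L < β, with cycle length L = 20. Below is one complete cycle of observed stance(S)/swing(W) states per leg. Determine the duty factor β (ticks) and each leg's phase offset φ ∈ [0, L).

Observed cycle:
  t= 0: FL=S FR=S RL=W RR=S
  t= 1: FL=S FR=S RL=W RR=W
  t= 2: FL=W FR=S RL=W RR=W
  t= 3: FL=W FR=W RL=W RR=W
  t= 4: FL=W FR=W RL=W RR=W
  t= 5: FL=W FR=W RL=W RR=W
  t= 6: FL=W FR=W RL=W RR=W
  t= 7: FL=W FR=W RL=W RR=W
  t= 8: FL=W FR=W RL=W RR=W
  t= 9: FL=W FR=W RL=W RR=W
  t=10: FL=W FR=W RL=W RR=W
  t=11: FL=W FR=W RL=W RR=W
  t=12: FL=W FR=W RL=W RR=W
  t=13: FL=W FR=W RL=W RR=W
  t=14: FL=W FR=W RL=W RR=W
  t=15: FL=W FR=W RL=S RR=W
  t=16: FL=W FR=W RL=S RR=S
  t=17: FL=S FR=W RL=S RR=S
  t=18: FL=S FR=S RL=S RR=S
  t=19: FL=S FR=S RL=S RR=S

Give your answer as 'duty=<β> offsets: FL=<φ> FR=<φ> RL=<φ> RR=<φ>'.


duty=5 offsets: FL=3 FR=2 RL=5 RR=4

duty β = stance ticks per leg = 5
FL: stance ticks = 5; W→S at t=17 → φ=3
FR: stance ticks = 5; W→S at t=18 → φ=2
RL: stance ticks = 5; W→S at t=15 → φ=5
RR: stance ticks = 5; W→S at t=16 → φ=4


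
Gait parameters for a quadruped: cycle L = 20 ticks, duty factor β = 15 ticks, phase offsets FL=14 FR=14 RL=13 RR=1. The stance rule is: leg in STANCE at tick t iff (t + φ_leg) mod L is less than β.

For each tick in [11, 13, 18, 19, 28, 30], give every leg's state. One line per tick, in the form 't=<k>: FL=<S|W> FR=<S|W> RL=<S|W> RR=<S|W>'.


t=11: FL=S FR=S RL=S RR=S
t=13: FL=S FR=S RL=S RR=S
t=18: FL=S FR=S RL=S RR=W
t=19: FL=S FR=S RL=S RR=S
t=28: FL=S FR=S RL=S RR=S
t=30: FL=S FR=S RL=S RR=S

t=11: phase=(5,5,4,12) vs β=15 → FL=S FR=S RL=S RR=S
t=13: phase=(7,7,6,14) vs β=15 → FL=S FR=S RL=S RR=S
t=18: phase=(12,12,11,19) vs β=15 → FL=S FR=S RL=S RR=W
t=19: phase=(13,13,12,0) vs β=15 → FL=S FR=S RL=S RR=S
t=28: phase=(2,2,1,9) vs β=15 → FL=S FR=S RL=S RR=S
t=30: phase=(4,4,3,11) vs β=15 → FL=S FR=S RL=S RR=S


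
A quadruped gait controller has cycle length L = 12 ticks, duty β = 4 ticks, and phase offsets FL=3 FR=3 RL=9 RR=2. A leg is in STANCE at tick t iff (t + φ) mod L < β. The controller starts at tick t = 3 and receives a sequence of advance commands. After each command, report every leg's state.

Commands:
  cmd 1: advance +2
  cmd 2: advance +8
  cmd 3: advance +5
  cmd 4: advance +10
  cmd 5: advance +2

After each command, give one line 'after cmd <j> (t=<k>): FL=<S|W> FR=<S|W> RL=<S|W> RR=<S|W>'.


start t=3: FL=W FR=W RL=S RR=W
cmd 1: advance +2 → t=5, phase=(8,8,2,7) → FL=W FR=W RL=S RR=W
cmd 2: advance +8 → t=13, phase=(4,4,10,3) → FL=W FR=W RL=W RR=S
cmd 3: advance +5 → t=18, phase=(9,9,3,8) → FL=W FR=W RL=S RR=W
cmd 4: advance +10 → t=28, phase=(7,7,1,6) → FL=W FR=W RL=S RR=W
cmd 5: advance +2 → t=30, phase=(9,9,3,8) → FL=W FR=W RL=S RR=W

after cmd 1 (t=5): FL=W FR=W RL=S RR=W
after cmd 2 (t=13): FL=W FR=W RL=W RR=S
after cmd 3 (t=18): FL=W FR=W RL=S RR=W
after cmd 4 (t=28): FL=W FR=W RL=S RR=W
after cmd 5 (t=30): FL=W FR=W RL=S RR=W


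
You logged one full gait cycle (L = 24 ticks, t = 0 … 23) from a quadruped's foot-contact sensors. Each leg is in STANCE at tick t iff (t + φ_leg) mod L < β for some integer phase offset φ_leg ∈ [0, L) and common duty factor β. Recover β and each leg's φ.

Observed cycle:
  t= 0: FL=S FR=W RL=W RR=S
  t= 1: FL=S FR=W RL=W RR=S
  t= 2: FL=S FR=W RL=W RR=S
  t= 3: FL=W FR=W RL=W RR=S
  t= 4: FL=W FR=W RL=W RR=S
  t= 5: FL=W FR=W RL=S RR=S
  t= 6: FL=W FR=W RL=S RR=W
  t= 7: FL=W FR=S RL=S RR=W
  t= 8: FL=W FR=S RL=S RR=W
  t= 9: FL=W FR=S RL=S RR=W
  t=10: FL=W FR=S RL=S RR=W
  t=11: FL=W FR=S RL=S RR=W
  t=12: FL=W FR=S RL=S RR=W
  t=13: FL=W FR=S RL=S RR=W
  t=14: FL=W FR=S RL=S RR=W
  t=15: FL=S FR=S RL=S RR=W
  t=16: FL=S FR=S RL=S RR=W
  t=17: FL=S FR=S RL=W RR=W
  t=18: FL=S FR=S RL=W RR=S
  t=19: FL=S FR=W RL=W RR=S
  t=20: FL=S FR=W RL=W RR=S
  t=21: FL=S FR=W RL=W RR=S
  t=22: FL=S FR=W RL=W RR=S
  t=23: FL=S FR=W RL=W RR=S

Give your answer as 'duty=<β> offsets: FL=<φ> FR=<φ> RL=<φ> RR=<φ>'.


duty=12 offsets: FL=9 FR=17 RL=19 RR=6

duty β = stance ticks per leg = 12
FL: stance ticks = 12; W→S at t=15 → φ=9
FR: stance ticks = 12; W→S at t=7 → φ=17
RL: stance ticks = 12; W→S at t=5 → φ=19
RR: stance ticks = 12; W→S at t=18 → φ=6


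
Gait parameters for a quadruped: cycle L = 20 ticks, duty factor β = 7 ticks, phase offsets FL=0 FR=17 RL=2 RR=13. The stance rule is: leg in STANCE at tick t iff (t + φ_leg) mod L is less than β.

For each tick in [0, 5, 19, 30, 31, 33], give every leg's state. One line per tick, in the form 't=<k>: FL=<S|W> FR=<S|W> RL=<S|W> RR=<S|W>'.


t=0: phase=(0,17,2,13) vs β=7 → FL=S FR=W RL=S RR=W
t=5: phase=(5,2,7,18) vs β=7 → FL=S FR=S RL=W RR=W
t=19: phase=(19,16,1,12) vs β=7 → FL=W FR=W RL=S RR=W
t=30: phase=(10,7,12,3) vs β=7 → FL=W FR=W RL=W RR=S
t=31: phase=(11,8,13,4) vs β=7 → FL=W FR=W RL=W RR=S
t=33: phase=(13,10,15,6) vs β=7 → FL=W FR=W RL=W RR=S

t=0: FL=S FR=W RL=S RR=W
t=5: FL=S FR=S RL=W RR=W
t=19: FL=W FR=W RL=S RR=W
t=30: FL=W FR=W RL=W RR=S
t=31: FL=W FR=W RL=W RR=S
t=33: FL=W FR=W RL=W RR=S


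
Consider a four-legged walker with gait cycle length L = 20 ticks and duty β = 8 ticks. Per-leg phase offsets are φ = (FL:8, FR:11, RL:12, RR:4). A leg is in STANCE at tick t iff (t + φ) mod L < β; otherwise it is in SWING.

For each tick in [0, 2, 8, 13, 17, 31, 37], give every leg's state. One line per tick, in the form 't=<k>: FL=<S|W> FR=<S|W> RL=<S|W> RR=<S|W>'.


t=0: phase=(8,11,12,4) vs β=8 → FL=W FR=W RL=W RR=S
t=2: phase=(10,13,14,6) vs β=8 → FL=W FR=W RL=W RR=S
t=8: phase=(16,19,0,12) vs β=8 → FL=W FR=W RL=S RR=W
t=13: phase=(1,4,5,17) vs β=8 → FL=S FR=S RL=S RR=W
t=17: phase=(5,8,9,1) vs β=8 → FL=S FR=W RL=W RR=S
t=31: phase=(19,2,3,15) vs β=8 → FL=W FR=S RL=S RR=W
t=37: phase=(5,8,9,1) vs β=8 → FL=S FR=W RL=W RR=S

t=0: FL=W FR=W RL=W RR=S
t=2: FL=W FR=W RL=W RR=S
t=8: FL=W FR=W RL=S RR=W
t=13: FL=S FR=S RL=S RR=W
t=17: FL=S FR=W RL=W RR=S
t=31: FL=W FR=S RL=S RR=W
t=37: FL=S FR=W RL=W RR=S


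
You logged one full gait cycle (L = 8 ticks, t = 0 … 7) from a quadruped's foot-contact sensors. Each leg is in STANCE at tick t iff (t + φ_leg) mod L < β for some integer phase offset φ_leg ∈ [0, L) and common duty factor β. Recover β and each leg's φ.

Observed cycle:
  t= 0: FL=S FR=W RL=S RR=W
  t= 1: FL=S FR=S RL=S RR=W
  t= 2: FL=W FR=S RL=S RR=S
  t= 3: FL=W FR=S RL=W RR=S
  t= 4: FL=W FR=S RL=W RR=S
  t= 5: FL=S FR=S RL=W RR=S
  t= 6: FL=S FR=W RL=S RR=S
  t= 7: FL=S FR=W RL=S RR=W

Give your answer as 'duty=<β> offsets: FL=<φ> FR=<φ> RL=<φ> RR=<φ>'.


duty β = stance ticks per leg = 5
FL: stance ticks = 5; W→S at t=5 → φ=3
FR: stance ticks = 5; W→S at t=1 → φ=7
RL: stance ticks = 5; W→S at t=6 → φ=2
RR: stance ticks = 5; W→S at t=2 → φ=6

duty=5 offsets: FL=3 FR=7 RL=2 RR=6


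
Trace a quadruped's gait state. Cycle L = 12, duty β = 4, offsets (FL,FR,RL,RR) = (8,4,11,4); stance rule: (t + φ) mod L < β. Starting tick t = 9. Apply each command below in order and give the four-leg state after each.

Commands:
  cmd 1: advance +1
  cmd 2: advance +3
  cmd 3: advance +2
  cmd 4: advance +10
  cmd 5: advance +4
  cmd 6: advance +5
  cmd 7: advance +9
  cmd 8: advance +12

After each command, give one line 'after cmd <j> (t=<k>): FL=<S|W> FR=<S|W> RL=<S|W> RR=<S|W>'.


start t=9: FL=W FR=S RL=W RR=S
cmd 1: advance +1 → t=10, phase=(6,2,9,2) → FL=W FR=S RL=W RR=S
cmd 2: advance +3 → t=13, phase=(9,5,0,5) → FL=W FR=W RL=S RR=W
cmd 3: advance +2 → t=15, phase=(11,7,2,7) → FL=W FR=W RL=S RR=W
cmd 4: advance +10 → t=25, phase=(9,5,0,5) → FL=W FR=W RL=S RR=W
cmd 5: advance +4 → t=29, phase=(1,9,4,9) → FL=S FR=W RL=W RR=W
cmd 6: advance +5 → t=34, phase=(6,2,9,2) → FL=W FR=S RL=W RR=S
cmd 7: advance +9 → t=43, phase=(3,11,6,11) → FL=S FR=W RL=W RR=W
cmd 8: advance +12 → t=55, phase=(3,11,6,11) → FL=S FR=W RL=W RR=W

after cmd 1 (t=10): FL=W FR=S RL=W RR=S
after cmd 2 (t=13): FL=W FR=W RL=S RR=W
after cmd 3 (t=15): FL=W FR=W RL=S RR=W
after cmd 4 (t=25): FL=W FR=W RL=S RR=W
after cmd 5 (t=29): FL=S FR=W RL=W RR=W
after cmd 6 (t=34): FL=W FR=S RL=W RR=S
after cmd 7 (t=43): FL=S FR=W RL=W RR=W
after cmd 8 (t=55): FL=S FR=W RL=W RR=W


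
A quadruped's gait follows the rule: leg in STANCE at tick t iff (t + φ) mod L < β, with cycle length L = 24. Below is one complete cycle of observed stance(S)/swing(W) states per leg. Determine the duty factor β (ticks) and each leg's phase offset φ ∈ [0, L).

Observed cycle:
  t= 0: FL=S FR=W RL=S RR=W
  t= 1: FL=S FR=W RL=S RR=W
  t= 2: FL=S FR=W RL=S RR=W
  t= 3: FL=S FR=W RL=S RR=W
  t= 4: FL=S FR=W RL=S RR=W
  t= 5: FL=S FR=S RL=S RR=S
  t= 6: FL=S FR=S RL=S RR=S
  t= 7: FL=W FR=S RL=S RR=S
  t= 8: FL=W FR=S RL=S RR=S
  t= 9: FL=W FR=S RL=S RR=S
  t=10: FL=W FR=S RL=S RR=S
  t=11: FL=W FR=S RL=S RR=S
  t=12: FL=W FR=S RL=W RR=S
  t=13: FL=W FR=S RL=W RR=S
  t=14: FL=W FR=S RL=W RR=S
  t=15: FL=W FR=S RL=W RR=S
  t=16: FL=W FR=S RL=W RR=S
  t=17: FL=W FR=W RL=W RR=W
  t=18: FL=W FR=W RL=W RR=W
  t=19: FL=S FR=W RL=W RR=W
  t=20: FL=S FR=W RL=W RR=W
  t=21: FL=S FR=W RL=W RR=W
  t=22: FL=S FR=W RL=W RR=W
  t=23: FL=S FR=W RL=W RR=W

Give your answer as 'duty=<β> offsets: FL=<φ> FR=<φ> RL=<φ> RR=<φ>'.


duty=12 offsets: FL=5 FR=19 RL=0 RR=19

duty β = stance ticks per leg = 12
FL: stance ticks = 12; W→S at t=19 → φ=5
FR: stance ticks = 12; W→S at t=5 → φ=19
RL: stance ticks = 12; W→S at t=0 → φ=0
RR: stance ticks = 12; W→S at t=5 → φ=19


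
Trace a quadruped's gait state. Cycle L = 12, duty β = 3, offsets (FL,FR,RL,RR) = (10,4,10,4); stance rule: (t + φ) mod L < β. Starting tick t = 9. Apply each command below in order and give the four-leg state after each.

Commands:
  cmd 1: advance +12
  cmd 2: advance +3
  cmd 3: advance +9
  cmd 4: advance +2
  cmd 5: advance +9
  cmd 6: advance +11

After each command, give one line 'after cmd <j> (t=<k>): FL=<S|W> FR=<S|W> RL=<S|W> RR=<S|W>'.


start t=9: FL=W FR=S RL=W RR=S
cmd 1: advance +12 → t=21, phase=(7,1,7,1) → FL=W FR=S RL=W RR=S
cmd 2: advance +3 → t=24, phase=(10,4,10,4) → FL=W FR=W RL=W RR=W
cmd 3: advance +9 → t=33, phase=(7,1,7,1) → FL=W FR=S RL=W RR=S
cmd 4: advance +2 → t=35, phase=(9,3,9,3) → FL=W FR=W RL=W RR=W
cmd 5: advance +9 → t=44, phase=(6,0,6,0) → FL=W FR=S RL=W RR=S
cmd 6: advance +11 → t=55, phase=(5,11,5,11) → FL=W FR=W RL=W RR=W

after cmd 1 (t=21): FL=W FR=S RL=W RR=S
after cmd 2 (t=24): FL=W FR=W RL=W RR=W
after cmd 3 (t=33): FL=W FR=S RL=W RR=S
after cmd 4 (t=35): FL=W FR=W RL=W RR=W
after cmd 5 (t=44): FL=W FR=S RL=W RR=S
after cmd 6 (t=55): FL=W FR=W RL=W RR=W


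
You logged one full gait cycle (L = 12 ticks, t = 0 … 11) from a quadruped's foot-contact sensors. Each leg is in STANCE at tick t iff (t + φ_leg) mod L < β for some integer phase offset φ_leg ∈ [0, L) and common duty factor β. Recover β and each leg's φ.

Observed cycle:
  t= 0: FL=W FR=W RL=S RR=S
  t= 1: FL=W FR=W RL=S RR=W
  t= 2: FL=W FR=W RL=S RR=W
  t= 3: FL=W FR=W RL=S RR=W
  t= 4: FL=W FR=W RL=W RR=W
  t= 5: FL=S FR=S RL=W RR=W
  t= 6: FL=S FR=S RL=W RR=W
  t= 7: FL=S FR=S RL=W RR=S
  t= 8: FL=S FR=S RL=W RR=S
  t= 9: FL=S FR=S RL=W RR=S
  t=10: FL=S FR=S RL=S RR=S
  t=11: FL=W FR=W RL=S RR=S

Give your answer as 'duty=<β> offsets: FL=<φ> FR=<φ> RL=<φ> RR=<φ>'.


duty β = stance ticks per leg = 6
FL: stance ticks = 6; W→S at t=5 → φ=7
FR: stance ticks = 6; W→S at t=5 → φ=7
RL: stance ticks = 6; W→S at t=10 → φ=2
RR: stance ticks = 6; W→S at t=7 → φ=5

duty=6 offsets: FL=7 FR=7 RL=2 RR=5


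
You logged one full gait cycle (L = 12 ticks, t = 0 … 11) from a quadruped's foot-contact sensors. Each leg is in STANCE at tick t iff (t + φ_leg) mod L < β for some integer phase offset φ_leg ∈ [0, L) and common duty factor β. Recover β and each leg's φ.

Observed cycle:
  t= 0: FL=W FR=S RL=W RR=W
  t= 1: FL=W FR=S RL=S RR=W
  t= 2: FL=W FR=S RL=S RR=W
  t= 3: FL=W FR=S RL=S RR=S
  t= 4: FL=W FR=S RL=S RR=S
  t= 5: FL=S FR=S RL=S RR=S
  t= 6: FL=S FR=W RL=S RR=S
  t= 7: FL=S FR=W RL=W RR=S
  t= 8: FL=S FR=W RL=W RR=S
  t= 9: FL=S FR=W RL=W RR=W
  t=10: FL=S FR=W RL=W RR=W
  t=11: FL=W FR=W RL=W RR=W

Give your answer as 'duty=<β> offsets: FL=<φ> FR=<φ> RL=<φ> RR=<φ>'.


duty β = stance ticks per leg = 6
FL: stance ticks = 6; W→S at t=5 → φ=7
FR: stance ticks = 6; W→S at t=0 → φ=0
RL: stance ticks = 6; W→S at t=1 → φ=11
RR: stance ticks = 6; W→S at t=3 → φ=9

duty=6 offsets: FL=7 FR=0 RL=11 RR=9


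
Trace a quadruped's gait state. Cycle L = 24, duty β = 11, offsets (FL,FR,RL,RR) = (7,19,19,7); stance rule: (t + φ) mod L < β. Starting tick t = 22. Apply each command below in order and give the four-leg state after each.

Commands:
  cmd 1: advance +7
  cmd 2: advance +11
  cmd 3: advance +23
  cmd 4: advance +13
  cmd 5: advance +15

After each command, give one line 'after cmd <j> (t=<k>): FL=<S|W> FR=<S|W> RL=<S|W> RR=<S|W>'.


start t=22: FL=S FR=W RL=W RR=S
cmd 1: advance +7 → t=29, phase=(12,0,0,12) → FL=W FR=S RL=S RR=W
cmd 2: advance +11 → t=40, phase=(23,11,11,23) → FL=W FR=W RL=W RR=W
cmd 3: advance +23 → t=63, phase=(22,10,10,22) → FL=W FR=S RL=S RR=W
cmd 4: advance +13 → t=76, phase=(11,23,23,11) → FL=W FR=W RL=W RR=W
cmd 5: advance +15 → t=91, phase=(2,14,14,2) → FL=S FR=W RL=W RR=S

after cmd 1 (t=29): FL=W FR=S RL=S RR=W
after cmd 2 (t=40): FL=W FR=W RL=W RR=W
after cmd 3 (t=63): FL=W FR=S RL=S RR=W
after cmd 4 (t=76): FL=W FR=W RL=W RR=W
after cmd 5 (t=91): FL=S FR=W RL=W RR=S


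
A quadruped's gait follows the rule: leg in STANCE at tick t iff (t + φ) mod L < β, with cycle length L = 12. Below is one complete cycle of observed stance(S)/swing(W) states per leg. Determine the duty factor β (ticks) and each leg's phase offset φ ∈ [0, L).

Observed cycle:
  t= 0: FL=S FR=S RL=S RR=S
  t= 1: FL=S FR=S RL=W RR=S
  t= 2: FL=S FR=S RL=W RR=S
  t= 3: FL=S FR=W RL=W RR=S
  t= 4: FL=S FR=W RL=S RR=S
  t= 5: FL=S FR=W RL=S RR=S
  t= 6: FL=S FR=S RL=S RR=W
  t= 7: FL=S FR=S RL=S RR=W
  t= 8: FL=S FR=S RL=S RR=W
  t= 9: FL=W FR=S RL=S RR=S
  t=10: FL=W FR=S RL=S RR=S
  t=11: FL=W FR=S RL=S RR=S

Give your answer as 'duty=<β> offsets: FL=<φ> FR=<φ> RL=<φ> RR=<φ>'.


duty β = stance ticks per leg = 9
FL: stance ticks = 9; W→S at t=0 → φ=0
FR: stance ticks = 9; W→S at t=6 → φ=6
RL: stance ticks = 9; W→S at t=4 → φ=8
RR: stance ticks = 9; W→S at t=9 → φ=3

duty=9 offsets: FL=0 FR=6 RL=8 RR=3


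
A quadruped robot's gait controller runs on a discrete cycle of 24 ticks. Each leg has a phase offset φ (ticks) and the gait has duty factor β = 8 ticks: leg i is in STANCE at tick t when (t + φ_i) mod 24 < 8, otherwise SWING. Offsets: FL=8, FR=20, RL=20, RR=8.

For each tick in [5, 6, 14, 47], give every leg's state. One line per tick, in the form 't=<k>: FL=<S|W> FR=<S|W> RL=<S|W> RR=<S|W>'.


t=5: phase=(13,1,1,13) vs β=8 → FL=W FR=S RL=S RR=W
t=6: phase=(14,2,2,14) vs β=8 → FL=W FR=S RL=S RR=W
t=14: phase=(22,10,10,22) vs β=8 → FL=W FR=W RL=W RR=W
t=47: phase=(7,19,19,7) vs β=8 → FL=S FR=W RL=W RR=S

t=5: FL=W FR=S RL=S RR=W
t=6: FL=W FR=S RL=S RR=W
t=14: FL=W FR=W RL=W RR=W
t=47: FL=S FR=W RL=W RR=S


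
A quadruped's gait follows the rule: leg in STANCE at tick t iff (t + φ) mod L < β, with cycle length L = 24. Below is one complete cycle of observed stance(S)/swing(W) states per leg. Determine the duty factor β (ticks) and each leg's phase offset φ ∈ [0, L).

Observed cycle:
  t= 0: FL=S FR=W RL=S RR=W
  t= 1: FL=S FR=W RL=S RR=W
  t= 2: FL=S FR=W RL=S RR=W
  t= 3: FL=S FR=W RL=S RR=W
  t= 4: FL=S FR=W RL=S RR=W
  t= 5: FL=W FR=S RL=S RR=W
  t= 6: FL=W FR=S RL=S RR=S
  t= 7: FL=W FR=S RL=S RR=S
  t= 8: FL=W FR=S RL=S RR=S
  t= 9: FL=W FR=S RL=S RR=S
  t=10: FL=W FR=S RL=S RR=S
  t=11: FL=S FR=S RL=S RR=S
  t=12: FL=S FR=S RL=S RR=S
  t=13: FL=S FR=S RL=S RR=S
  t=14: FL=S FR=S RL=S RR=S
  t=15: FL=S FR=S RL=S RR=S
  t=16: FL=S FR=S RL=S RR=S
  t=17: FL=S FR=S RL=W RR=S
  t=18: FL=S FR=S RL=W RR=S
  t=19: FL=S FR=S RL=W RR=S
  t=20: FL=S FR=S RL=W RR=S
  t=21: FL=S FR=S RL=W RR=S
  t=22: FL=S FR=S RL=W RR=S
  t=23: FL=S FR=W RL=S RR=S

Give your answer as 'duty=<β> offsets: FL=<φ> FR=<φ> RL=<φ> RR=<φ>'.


duty β = stance ticks per leg = 18
FL: stance ticks = 18; W→S at t=11 → φ=13
FR: stance ticks = 18; W→S at t=5 → φ=19
RL: stance ticks = 18; W→S at t=23 → φ=1
RR: stance ticks = 18; W→S at t=6 → φ=18

duty=18 offsets: FL=13 FR=19 RL=1 RR=18


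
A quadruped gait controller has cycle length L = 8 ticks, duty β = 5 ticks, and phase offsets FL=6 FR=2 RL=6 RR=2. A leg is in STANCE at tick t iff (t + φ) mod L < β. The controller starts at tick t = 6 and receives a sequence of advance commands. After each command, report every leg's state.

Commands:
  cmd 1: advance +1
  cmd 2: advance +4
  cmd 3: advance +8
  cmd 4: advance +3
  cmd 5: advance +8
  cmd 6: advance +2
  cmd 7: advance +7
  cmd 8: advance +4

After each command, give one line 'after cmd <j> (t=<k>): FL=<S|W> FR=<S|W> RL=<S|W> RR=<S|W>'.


start t=6: FL=S FR=S RL=S RR=S
cmd 1: advance +1 → t=7, phase=(5,1,5,1) → FL=W FR=S RL=W RR=S
cmd 2: advance +4 → t=11, phase=(1,5,1,5) → FL=S FR=W RL=S RR=W
cmd 3: advance +8 → t=19, phase=(1,5,1,5) → FL=S FR=W RL=S RR=W
cmd 4: advance +3 → t=22, phase=(4,0,4,0) → FL=S FR=S RL=S RR=S
cmd 5: advance +8 → t=30, phase=(4,0,4,0) → FL=S FR=S RL=S RR=S
cmd 6: advance +2 → t=32, phase=(6,2,6,2) → FL=W FR=S RL=W RR=S
cmd 7: advance +7 → t=39, phase=(5,1,5,1) → FL=W FR=S RL=W RR=S
cmd 8: advance +4 → t=43, phase=(1,5,1,5) → FL=S FR=W RL=S RR=W

after cmd 1 (t=7): FL=W FR=S RL=W RR=S
after cmd 2 (t=11): FL=S FR=W RL=S RR=W
after cmd 3 (t=19): FL=S FR=W RL=S RR=W
after cmd 4 (t=22): FL=S FR=S RL=S RR=S
after cmd 5 (t=30): FL=S FR=S RL=S RR=S
after cmd 6 (t=32): FL=W FR=S RL=W RR=S
after cmd 7 (t=39): FL=W FR=S RL=W RR=S
after cmd 8 (t=43): FL=S FR=W RL=S RR=W


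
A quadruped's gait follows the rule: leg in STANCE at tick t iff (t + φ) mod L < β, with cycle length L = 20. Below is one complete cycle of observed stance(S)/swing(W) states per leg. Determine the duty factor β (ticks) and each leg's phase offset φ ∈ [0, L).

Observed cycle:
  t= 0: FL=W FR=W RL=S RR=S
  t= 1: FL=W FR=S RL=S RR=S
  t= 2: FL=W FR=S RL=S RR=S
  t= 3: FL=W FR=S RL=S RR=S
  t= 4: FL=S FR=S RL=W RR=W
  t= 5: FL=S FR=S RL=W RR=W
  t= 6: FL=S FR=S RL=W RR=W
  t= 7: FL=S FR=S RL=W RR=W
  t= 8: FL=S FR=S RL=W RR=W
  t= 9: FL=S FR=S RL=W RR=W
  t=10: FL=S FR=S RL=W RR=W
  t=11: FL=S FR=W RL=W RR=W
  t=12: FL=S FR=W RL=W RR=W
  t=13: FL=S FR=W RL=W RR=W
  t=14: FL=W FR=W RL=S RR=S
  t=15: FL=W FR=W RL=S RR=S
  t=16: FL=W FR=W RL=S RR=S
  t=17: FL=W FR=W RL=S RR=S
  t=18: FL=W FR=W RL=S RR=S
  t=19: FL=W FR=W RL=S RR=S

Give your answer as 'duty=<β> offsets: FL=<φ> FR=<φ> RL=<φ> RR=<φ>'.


duty β = stance ticks per leg = 10
FL: stance ticks = 10; W→S at t=4 → φ=16
FR: stance ticks = 10; W→S at t=1 → φ=19
RL: stance ticks = 10; W→S at t=14 → φ=6
RR: stance ticks = 10; W→S at t=14 → φ=6

duty=10 offsets: FL=16 FR=19 RL=6 RR=6


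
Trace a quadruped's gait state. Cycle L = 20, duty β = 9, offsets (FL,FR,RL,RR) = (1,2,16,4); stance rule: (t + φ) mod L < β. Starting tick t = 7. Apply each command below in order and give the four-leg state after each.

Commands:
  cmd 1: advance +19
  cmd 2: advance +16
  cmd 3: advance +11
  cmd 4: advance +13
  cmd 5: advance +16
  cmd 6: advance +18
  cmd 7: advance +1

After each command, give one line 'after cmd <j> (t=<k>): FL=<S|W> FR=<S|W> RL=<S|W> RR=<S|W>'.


after cmd 1 (t=26): FL=S FR=S RL=S RR=W
after cmd 2 (t=42): FL=S FR=S RL=W RR=S
after cmd 3 (t=53): FL=W FR=W RL=W RR=W
after cmd 4 (t=66): FL=S FR=S RL=S RR=W
after cmd 5 (t=82): FL=S FR=S RL=W RR=S
after cmd 6 (t=100): FL=S FR=S RL=W RR=S
after cmd 7 (t=101): FL=S FR=S RL=W RR=S

start t=7: FL=S FR=W RL=S RR=W
cmd 1: advance +19 → t=26, phase=(7,8,2,10) → FL=S FR=S RL=S RR=W
cmd 2: advance +16 → t=42, phase=(3,4,18,6) → FL=S FR=S RL=W RR=S
cmd 3: advance +11 → t=53, phase=(14,15,9,17) → FL=W FR=W RL=W RR=W
cmd 4: advance +13 → t=66, phase=(7,8,2,10) → FL=S FR=S RL=S RR=W
cmd 5: advance +16 → t=82, phase=(3,4,18,6) → FL=S FR=S RL=W RR=S
cmd 6: advance +18 → t=100, phase=(1,2,16,4) → FL=S FR=S RL=W RR=S
cmd 7: advance +1 → t=101, phase=(2,3,17,5) → FL=S FR=S RL=W RR=S


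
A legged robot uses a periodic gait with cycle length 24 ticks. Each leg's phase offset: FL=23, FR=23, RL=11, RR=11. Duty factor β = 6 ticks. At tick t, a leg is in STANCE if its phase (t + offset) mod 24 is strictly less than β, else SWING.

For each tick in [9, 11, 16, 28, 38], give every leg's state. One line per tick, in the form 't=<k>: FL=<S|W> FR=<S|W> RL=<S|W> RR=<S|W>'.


t=9: phase=(8,8,20,20) vs β=6 → FL=W FR=W RL=W RR=W
t=11: phase=(10,10,22,22) vs β=6 → FL=W FR=W RL=W RR=W
t=16: phase=(15,15,3,3) vs β=6 → FL=W FR=W RL=S RR=S
t=28: phase=(3,3,15,15) vs β=6 → FL=S FR=S RL=W RR=W
t=38: phase=(13,13,1,1) vs β=6 → FL=W FR=W RL=S RR=S

t=9: FL=W FR=W RL=W RR=W
t=11: FL=W FR=W RL=W RR=W
t=16: FL=W FR=W RL=S RR=S
t=28: FL=S FR=S RL=W RR=W
t=38: FL=W FR=W RL=S RR=S


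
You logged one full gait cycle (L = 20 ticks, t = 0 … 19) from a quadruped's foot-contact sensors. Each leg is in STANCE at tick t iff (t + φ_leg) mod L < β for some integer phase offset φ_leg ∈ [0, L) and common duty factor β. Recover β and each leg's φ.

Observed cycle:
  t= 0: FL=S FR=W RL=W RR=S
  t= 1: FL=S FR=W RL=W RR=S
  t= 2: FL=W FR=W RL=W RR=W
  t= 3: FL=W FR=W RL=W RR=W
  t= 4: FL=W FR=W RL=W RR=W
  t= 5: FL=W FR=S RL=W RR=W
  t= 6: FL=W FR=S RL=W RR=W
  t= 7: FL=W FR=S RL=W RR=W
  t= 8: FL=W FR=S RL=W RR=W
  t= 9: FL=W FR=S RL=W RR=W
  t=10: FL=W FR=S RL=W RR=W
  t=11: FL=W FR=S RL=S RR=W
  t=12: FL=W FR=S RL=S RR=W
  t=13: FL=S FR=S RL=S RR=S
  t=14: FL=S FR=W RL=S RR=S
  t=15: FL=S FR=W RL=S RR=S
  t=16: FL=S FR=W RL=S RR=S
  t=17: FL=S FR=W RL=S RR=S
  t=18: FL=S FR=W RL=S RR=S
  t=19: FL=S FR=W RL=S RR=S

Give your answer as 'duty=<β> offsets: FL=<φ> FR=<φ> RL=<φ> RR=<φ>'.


duty β = stance ticks per leg = 9
FL: stance ticks = 9; W→S at t=13 → φ=7
FR: stance ticks = 9; W→S at t=5 → φ=15
RL: stance ticks = 9; W→S at t=11 → φ=9
RR: stance ticks = 9; W→S at t=13 → φ=7

duty=9 offsets: FL=7 FR=15 RL=9 RR=7


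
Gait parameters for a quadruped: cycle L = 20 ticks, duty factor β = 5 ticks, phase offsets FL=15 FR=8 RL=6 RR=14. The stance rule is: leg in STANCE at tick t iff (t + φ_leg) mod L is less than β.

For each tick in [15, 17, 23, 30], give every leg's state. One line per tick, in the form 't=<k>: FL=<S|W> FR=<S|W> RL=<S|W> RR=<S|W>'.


t=15: phase=(10,3,1,9) vs β=5 → FL=W FR=S RL=S RR=W
t=17: phase=(12,5,3,11) vs β=5 → FL=W FR=W RL=S RR=W
t=23: phase=(18,11,9,17) vs β=5 → FL=W FR=W RL=W RR=W
t=30: phase=(5,18,16,4) vs β=5 → FL=W FR=W RL=W RR=S

t=15: FL=W FR=S RL=S RR=W
t=17: FL=W FR=W RL=S RR=W
t=23: FL=W FR=W RL=W RR=W
t=30: FL=W FR=W RL=W RR=S


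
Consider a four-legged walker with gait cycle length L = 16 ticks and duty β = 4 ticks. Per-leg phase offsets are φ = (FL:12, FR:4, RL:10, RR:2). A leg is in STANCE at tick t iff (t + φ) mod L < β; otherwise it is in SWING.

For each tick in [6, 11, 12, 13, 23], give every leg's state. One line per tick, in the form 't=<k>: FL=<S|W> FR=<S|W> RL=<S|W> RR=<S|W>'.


t=6: FL=S FR=W RL=S RR=W
t=11: FL=W FR=W RL=W RR=W
t=12: FL=W FR=S RL=W RR=W
t=13: FL=W FR=S RL=W RR=W
t=23: FL=S FR=W RL=S RR=W

t=6: phase=(2,10,0,8) vs β=4 → FL=S FR=W RL=S RR=W
t=11: phase=(7,15,5,13) vs β=4 → FL=W FR=W RL=W RR=W
t=12: phase=(8,0,6,14) vs β=4 → FL=W FR=S RL=W RR=W
t=13: phase=(9,1,7,15) vs β=4 → FL=W FR=S RL=W RR=W
t=23: phase=(3,11,1,9) vs β=4 → FL=S FR=W RL=S RR=W


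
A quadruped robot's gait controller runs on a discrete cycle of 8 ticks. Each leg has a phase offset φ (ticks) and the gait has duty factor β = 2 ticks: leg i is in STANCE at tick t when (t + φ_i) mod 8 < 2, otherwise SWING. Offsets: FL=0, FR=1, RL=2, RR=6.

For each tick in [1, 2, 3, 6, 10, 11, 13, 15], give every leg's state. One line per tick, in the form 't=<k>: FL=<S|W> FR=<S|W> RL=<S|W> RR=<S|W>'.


t=1: phase=(1,2,3,7) vs β=2 → FL=S FR=W RL=W RR=W
t=2: phase=(2,3,4,0) vs β=2 → FL=W FR=W RL=W RR=S
t=3: phase=(3,4,5,1) vs β=2 → FL=W FR=W RL=W RR=S
t=6: phase=(6,7,0,4) vs β=2 → FL=W FR=W RL=S RR=W
t=10: phase=(2,3,4,0) vs β=2 → FL=W FR=W RL=W RR=S
t=11: phase=(3,4,5,1) vs β=2 → FL=W FR=W RL=W RR=S
t=13: phase=(5,6,7,3) vs β=2 → FL=W FR=W RL=W RR=W
t=15: phase=(7,0,1,5) vs β=2 → FL=W FR=S RL=S RR=W

t=1: FL=S FR=W RL=W RR=W
t=2: FL=W FR=W RL=W RR=S
t=3: FL=W FR=W RL=W RR=S
t=6: FL=W FR=W RL=S RR=W
t=10: FL=W FR=W RL=W RR=S
t=11: FL=W FR=W RL=W RR=S
t=13: FL=W FR=W RL=W RR=W
t=15: FL=W FR=S RL=S RR=W


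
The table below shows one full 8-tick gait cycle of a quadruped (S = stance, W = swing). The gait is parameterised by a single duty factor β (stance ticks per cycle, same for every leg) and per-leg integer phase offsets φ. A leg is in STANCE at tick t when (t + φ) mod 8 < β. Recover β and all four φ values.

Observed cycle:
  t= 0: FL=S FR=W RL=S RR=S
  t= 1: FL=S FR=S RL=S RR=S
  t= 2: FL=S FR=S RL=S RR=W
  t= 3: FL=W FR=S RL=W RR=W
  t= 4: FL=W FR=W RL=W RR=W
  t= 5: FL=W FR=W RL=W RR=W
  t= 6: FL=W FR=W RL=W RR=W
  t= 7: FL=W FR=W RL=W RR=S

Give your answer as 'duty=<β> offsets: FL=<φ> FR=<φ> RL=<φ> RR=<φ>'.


duty β = stance ticks per leg = 3
FL: stance ticks = 3; W→S at t=0 → φ=0
FR: stance ticks = 3; W→S at t=1 → φ=7
RL: stance ticks = 3; W→S at t=0 → φ=0
RR: stance ticks = 3; W→S at t=7 → φ=1

duty=3 offsets: FL=0 FR=7 RL=0 RR=1


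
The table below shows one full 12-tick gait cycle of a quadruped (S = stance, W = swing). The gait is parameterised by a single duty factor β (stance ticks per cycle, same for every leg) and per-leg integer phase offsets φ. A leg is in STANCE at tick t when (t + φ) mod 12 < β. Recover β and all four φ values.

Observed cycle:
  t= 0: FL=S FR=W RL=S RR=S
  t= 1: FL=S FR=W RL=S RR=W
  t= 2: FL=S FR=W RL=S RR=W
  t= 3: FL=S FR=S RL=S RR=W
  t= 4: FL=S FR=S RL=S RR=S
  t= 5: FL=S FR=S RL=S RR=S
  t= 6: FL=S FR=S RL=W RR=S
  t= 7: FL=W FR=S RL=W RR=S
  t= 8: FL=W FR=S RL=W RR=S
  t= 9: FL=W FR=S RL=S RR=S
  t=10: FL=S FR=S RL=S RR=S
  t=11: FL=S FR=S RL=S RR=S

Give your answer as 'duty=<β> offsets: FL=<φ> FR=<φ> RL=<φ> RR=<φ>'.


duty β = stance ticks per leg = 9
FL: stance ticks = 9; W→S at t=10 → φ=2
FR: stance ticks = 9; W→S at t=3 → φ=9
RL: stance ticks = 9; W→S at t=9 → φ=3
RR: stance ticks = 9; W→S at t=4 → φ=8

duty=9 offsets: FL=2 FR=9 RL=3 RR=8


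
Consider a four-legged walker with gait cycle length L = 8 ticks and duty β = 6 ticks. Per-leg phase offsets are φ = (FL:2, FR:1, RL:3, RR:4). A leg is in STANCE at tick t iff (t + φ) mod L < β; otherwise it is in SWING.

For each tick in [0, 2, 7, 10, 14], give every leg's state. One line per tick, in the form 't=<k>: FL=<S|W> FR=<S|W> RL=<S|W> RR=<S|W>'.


t=0: FL=S FR=S RL=S RR=S
t=2: FL=S FR=S RL=S RR=W
t=7: FL=S FR=S RL=S RR=S
t=10: FL=S FR=S RL=S RR=W
t=14: FL=S FR=W RL=S RR=S

t=0: phase=(2,1,3,4) vs β=6 → FL=S FR=S RL=S RR=S
t=2: phase=(4,3,5,6) vs β=6 → FL=S FR=S RL=S RR=W
t=7: phase=(1,0,2,3) vs β=6 → FL=S FR=S RL=S RR=S
t=10: phase=(4,3,5,6) vs β=6 → FL=S FR=S RL=S RR=W
t=14: phase=(0,7,1,2) vs β=6 → FL=S FR=W RL=S RR=S


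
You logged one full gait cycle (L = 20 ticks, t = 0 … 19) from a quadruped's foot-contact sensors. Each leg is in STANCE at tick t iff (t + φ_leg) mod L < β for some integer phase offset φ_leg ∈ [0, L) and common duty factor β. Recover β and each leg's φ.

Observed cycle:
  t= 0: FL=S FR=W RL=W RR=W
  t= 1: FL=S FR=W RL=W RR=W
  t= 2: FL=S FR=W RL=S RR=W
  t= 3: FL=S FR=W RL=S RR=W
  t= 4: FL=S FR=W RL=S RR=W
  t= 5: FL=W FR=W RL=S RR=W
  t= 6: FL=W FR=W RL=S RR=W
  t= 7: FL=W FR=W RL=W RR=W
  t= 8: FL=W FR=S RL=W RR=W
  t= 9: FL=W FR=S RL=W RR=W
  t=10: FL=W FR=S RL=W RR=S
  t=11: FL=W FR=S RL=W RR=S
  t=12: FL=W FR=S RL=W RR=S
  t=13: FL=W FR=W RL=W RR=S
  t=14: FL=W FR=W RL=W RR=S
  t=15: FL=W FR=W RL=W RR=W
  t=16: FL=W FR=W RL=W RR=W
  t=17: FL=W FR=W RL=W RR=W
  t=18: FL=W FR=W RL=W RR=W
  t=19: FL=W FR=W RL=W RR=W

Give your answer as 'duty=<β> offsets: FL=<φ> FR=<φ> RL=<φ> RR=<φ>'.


duty=5 offsets: FL=0 FR=12 RL=18 RR=10

duty β = stance ticks per leg = 5
FL: stance ticks = 5; W→S at t=0 → φ=0
FR: stance ticks = 5; W→S at t=8 → φ=12
RL: stance ticks = 5; W→S at t=2 → φ=18
RR: stance ticks = 5; W→S at t=10 → φ=10


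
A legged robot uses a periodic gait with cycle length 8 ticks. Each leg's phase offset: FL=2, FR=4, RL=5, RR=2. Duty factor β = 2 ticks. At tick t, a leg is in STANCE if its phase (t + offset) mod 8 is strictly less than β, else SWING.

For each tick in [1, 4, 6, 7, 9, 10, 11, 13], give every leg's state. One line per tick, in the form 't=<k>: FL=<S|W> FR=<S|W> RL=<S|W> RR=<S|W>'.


t=1: FL=W FR=W RL=W RR=W
t=4: FL=W FR=S RL=S RR=W
t=6: FL=S FR=W RL=W RR=S
t=7: FL=S FR=W RL=W RR=S
t=9: FL=W FR=W RL=W RR=W
t=10: FL=W FR=W RL=W RR=W
t=11: FL=W FR=W RL=S RR=W
t=13: FL=W FR=S RL=W RR=W

t=1: phase=(3,5,6,3) vs β=2 → FL=W FR=W RL=W RR=W
t=4: phase=(6,0,1,6) vs β=2 → FL=W FR=S RL=S RR=W
t=6: phase=(0,2,3,0) vs β=2 → FL=S FR=W RL=W RR=S
t=7: phase=(1,3,4,1) vs β=2 → FL=S FR=W RL=W RR=S
t=9: phase=(3,5,6,3) vs β=2 → FL=W FR=W RL=W RR=W
t=10: phase=(4,6,7,4) vs β=2 → FL=W FR=W RL=W RR=W
t=11: phase=(5,7,0,5) vs β=2 → FL=W FR=W RL=S RR=W
t=13: phase=(7,1,2,7) vs β=2 → FL=W FR=S RL=W RR=W


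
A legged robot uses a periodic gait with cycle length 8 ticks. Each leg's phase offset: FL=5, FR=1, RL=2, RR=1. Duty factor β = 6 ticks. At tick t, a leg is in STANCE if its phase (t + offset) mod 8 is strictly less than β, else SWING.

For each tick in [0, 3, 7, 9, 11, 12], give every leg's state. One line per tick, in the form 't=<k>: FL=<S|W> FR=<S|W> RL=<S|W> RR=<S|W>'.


t=0: FL=S FR=S RL=S RR=S
t=3: FL=S FR=S RL=S RR=S
t=7: FL=S FR=S RL=S RR=S
t=9: FL=W FR=S RL=S RR=S
t=11: FL=S FR=S RL=S RR=S
t=12: FL=S FR=S RL=W RR=S

t=0: phase=(5,1,2,1) vs β=6 → FL=S FR=S RL=S RR=S
t=3: phase=(0,4,5,4) vs β=6 → FL=S FR=S RL=S RR=S
t=7: phase=(4,0,1,0) vs β=6 → FL=S FR=S RL=S RR=S
t=9: phase=(6,2,3,2) vs β=6 → FL=W FR=S RL=S RR=S
t=11: phase=(0,4,5,4) vs β=6 → FL=S FR=S RL=S RR=S
t=12: phase=(1,5,6,5) vs β=6 → FL=S FR=S RL=W RR=S


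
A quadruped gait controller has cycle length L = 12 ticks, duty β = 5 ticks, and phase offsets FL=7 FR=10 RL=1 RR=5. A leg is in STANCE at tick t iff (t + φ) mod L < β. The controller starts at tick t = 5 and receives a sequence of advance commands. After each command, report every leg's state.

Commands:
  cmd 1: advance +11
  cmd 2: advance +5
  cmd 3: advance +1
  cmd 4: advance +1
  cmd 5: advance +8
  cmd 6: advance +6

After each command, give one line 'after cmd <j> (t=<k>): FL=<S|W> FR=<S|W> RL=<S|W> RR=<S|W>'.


start t=5: FL=S FR=S RL=W RR=W
cmd 1: advance +11 → t=16, phase=(11,2,5,9) → FL=W FR=S RL=W RR=W
cmd 2: advance +5 → t=21, phase=(4,7,10,2) → FL=S FR=W RL=W RR=S
cmd 3: advance +1 → t=22, phase=(5,8,11,3) → FL=W FR=W RL=W RR=S
cmd 4: advance +1 → t=23, phase=(6,9,0,4) → FL=W FR=W RL=S RR=S
cmd 5: advance +8 → t=31, phase=(2,5,8,0) → FL=S FR=W RL=W RR=S
cmd 6: advance +6 → t=37, phase=(8,11,2,6) → FL=W FR=W RL=S RR=W

after cmd 1 (t=16): FL=W FR=S RL=W RR=W
after cmd 2 (t=21): FL=S FR=W RL=W RR=S
after cmd 3 (t=22): FL=W FR=W RL=W RR=S
after cmd 4 (t=23): FL=W FR=W RL=S RR=S
after cmd 5 (t=31): FL=S FR=W RL=W RR=S
after cmd 6 (t=37): FL=W FR=W RL=S RR=W


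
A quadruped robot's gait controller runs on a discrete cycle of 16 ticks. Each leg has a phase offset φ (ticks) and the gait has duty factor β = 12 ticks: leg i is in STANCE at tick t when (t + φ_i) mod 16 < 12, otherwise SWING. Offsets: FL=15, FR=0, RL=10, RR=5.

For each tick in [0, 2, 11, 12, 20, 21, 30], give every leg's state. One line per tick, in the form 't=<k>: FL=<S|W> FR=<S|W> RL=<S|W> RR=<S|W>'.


t=0: FL=W FR=S RL=S RR=S
t=2: FL=S FR=S RL=W RR=S
t=11: FL=S FR=S RL=S RR=S
t=12: FL=S FR=W RL=S RR=S
t=20: FL=S FR=S RL=W RR=S
t=21: FL=S FR=S RL=W RR=S
t=30: FL=W FR=W RL=S RR=S

t=0: phase=(15,0,10,5) vs β=12 → FL=W FR=S RL=S RR=S
t=2: phase=(1,2,12,7) vs β=12 → FL=S FR=S RL=W RR=S
t=11: phase=(10,11,5,0) vs β=12 → FL=S FR=S RL=S RR=S
t=12: phase=(11,12,6,1) vs β=12 → FL=S FR=W RL=S RR=S
t=20: phase=(3,4,14,9) vs β=12 → FL=S FR=S RL=W RR=S
t=21: phase=(4,5,15,10) vs β=12 → FL=S FR=S RL=W RR=S
t=30: phase=(13,14,8,3) vs β=12 → FL=W FR=W RL=S RR=S


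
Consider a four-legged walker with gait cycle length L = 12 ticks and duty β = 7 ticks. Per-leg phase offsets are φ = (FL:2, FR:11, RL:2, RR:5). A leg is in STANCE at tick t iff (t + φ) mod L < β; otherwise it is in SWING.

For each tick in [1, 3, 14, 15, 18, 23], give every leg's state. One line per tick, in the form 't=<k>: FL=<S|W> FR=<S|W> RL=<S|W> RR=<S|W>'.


t=1: phase=(3,0,3,6) vs β=7 → FL=S FR=S RL=S RR=S
t=3: phase=(5,2,5,8) vs β=7 → FL=S FR=S RL=S RR=W
t=14: phase=(4,1,4,7) vs β=7 → FL=S FR=S RL=S RR=W
t=15: phase=(5,2,5,8) vs β=7 → FL=S FR=S RL=S RR=W
t=18: phase=(8,5,8,11) vs β=7 → FL=W FR=S RL=W RR=W
t=23: phase=(1,10,1,4) vs β=7 → FL=S FR=W RL=S RR=S

t=1: FL=S FR=S RL=S RR=S
t=3: FL=S FR=S RL=S RR=W
t=14: FL=S FR=S RL=S RR=W
t=15: FL=S FR=S RL=S RR=W
t=18: FL=W FR=S RL=W RR=W
t=23: FL=S FR=W RL=S RR=S


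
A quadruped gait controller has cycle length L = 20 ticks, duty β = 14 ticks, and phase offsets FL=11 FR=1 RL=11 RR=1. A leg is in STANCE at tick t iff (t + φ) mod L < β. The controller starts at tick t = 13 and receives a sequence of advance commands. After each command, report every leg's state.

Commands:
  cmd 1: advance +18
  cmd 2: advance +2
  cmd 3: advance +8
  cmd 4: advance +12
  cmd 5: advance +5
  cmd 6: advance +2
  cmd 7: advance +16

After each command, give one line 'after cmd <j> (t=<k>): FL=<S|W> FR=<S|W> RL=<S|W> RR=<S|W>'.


start t=13: FL=S FR=W RL=S RR=W
cmd 1: advance +18 → t=31, phase=(2,12,2,12) → FL=S FR=S RL=S RR=S
cmd 2: advance +2 → t=33, phase=(4,14,4,14) → FL=S FR=W RL=S RR=W
cmd 3: advance +8 → t=41, phase=(12,2,12,2) → FL=S FR=S RL=S RR=S
cmd 4: advance +12 → t=53, phase=(4,14,4,14) → FL=S FR=W RL=S RR=W
cmd 5: advance +5 → t=58, phase=(9,19,9,19) → FL=S FR=W RL=S RR=W
cmd 6: advance +2 → t=60, phase=(11,1,11,1) → FL=S FR=S RL=S RR=S
cmd 7: advance +16 → t=76, phase=(7,17,7,17) → FL=S FR=W RL=S RR=W

after cmd 1 (t=31): FL=S FR=S RL=S RR=S
after cmd 2 (t=33): FL=S FR=W RL=S RR=W
after cmd 3 (t=41): FL=S FR=S RL=S RR=S
after cmd 4 (t=53): FL=S FR=W RL=S RR=W
after cmd 5 (t=58): FL=S FR=W RL=S RR=W
after cmd 6 (t=60): FL=S FR=S RL=S RR=S
after cmd 7 (t=76): FL=S FR=W RL=S RR=W


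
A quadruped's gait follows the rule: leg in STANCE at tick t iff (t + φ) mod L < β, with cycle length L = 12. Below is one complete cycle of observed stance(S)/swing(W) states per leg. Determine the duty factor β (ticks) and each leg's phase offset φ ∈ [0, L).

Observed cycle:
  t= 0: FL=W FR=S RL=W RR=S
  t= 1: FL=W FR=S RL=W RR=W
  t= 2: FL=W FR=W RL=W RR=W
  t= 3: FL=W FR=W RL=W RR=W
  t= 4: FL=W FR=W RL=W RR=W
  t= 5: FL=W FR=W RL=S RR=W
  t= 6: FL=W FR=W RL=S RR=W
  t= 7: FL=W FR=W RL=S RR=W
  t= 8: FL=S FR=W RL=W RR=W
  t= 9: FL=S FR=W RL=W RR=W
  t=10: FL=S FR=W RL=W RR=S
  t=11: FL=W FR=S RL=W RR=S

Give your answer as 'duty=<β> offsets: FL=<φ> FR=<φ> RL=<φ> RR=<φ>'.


duty=3 offsets: FL=4 FR=1 RL=7 RR=2

duty β = stance ticks per leg = 3
FL: stance ticks = 3; W→S at t=8 → φ=4
FR: stance ticks = 3; W→S at t=11 → φ=1
RL: stance ticks = 3; W→S at t=5 → φ=7
RR: stance ticks = 3; W→S at t=10 → φ=2


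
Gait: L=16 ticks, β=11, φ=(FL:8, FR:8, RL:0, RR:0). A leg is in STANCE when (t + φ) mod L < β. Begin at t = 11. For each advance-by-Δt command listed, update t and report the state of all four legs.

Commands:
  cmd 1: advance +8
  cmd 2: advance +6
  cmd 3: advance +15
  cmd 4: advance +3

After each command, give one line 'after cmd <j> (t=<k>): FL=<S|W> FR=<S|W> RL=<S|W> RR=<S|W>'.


start t=11: FL=S FR=S RL=W RR=W
cmd 1: advance +8 → t=19, phase=(11,11,3,3) → FL=W FR=W RL=S RR=S
cmd 2: advance +6 → t=25, phase=(1,1,9,9) → FL=S FR=S RL=S RR=S
cmd 3: advance +15 → t=40, phase=(0,0,8,8) → FL=S FR=S RL=S RR=S
cmd 4: advance +3 → t=43, phase=(3,3,11,11) → FL=S FR=S RL=W RR=W

after cmd 1 (t=19): FL=W FR=W RL=S RR=S
after cmd 2 (t=25): FL=S FR=S RL=S RR=S
after cmd 3 (t=40): FL=S FR=S RL=S RR=S
after cmd 4 (t=43): FL=S FR=S RL=W RR=W


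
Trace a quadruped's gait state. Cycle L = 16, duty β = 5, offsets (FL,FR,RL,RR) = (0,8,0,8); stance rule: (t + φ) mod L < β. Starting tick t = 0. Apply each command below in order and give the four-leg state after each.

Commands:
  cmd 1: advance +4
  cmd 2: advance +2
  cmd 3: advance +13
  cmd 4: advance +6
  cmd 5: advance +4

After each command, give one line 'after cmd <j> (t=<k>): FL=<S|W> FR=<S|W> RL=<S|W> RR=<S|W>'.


after cmd 1 (t=4): FL=S FR=W RL=S RR=W
after cmd 2 (t=6): FL=W FR=W RL=W RR=W
after cmd 3 (t=19): FL=S FR=W RL=S RR=W
after cmd 4 (t=25): FL=W FR=S RL=W RR=S
after cmd 5 (t=29): FL=W FR=W RL=W RR=W

start t=0: FL=S FR=W RL=S RR=W
cmd 1: advance +4 → t=4, phase=(4,12,4,12) → FL=S FR=W RL=S RR=W
cmd 2: advance +2 → t=6, phase=(6,14,6,14) → FL=W FR=W RL=W RR=W
cmd 3: advance +13 → t=19, phase=(3,11,3,11) → FL=S FR=W RL=S RR=W
cmd 4: advance +6 → t=25, phase=(9,1,9,1) → FL=W FR=S RL=W RR=S
cmd 5: advance +4 → t=29, phase=(13,5,13,5) → FL=W FR=W RL=W RR=W
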